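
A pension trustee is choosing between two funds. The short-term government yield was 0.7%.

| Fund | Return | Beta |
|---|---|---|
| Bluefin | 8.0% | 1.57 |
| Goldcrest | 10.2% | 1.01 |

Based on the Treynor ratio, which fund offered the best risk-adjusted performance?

Bluefin: Treynor = (8.0% − 0.7%) / 1.57 = 4.650
Goldcrest: Treynor = (10.2% − 0.7%) / 1.01 = 9.406
Highest: Goldcrest (9.406).

Goldcrest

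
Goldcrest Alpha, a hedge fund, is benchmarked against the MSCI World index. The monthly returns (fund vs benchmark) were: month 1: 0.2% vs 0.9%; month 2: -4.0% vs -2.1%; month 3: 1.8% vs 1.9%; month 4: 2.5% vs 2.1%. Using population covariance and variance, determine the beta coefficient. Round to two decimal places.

1.50

r̄p = 0.1250%,  r̄m = 0.7000%
Cov = Σ(rp − r̄p)(rm − r̄m) / 4 = 4.2250
Var(rm) = Σ(rm − r̄m)² / 4 = 2.8200
β = Cov / Var = 4.2250 / 2.8200 = 1.4982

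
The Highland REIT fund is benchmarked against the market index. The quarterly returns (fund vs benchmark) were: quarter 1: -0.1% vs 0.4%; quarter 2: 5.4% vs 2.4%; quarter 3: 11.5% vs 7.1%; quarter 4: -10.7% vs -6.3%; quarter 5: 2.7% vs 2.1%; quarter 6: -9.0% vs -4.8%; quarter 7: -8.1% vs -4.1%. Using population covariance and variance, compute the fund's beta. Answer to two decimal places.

r̄p = -1.1857%,  r̄m = -0.4571%
Cov = Σ(rp − r̄p)(rm − r̄m) / 7 = 34.3237
Var(rm) = Σ(rm − r̄m)² / 7 = 19.8310
β = Cov / Var = 34.3237 / 19.8310 = 1.7308

1.73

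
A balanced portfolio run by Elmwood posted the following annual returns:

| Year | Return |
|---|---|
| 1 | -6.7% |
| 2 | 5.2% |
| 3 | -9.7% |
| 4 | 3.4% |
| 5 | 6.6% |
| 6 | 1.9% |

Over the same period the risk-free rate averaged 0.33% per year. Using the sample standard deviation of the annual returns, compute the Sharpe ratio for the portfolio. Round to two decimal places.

μ = (-6.7 + 5.2 − 9.7 + 3.4 + 6.6 + 1.9) / 6 = 0.1167%
Sample std dev = √[224.6683 / 5] = 6.7033%
Sharpe = (μ − rf) / σ = (0.1167 − 0.33) / 6.7033 = -0.2133 / 6.7033 = -0.0318

-0.03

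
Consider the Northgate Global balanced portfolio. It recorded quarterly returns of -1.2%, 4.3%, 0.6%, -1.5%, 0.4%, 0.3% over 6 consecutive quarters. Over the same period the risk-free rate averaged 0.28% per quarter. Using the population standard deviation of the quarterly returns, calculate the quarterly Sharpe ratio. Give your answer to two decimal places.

Mean return r̄ = 2.90 / 6 = 0.4833%
Population σ = √[Σ(r − r̄)² / 6] = √[21.3883 / 6] = √3.5647 = 1.8880%
Sharpe = (r̄ − rf) / σ = (0.4833 − 0.28) / 1.8880 = 0.2033 / 1.8880 = 0.1077

0.11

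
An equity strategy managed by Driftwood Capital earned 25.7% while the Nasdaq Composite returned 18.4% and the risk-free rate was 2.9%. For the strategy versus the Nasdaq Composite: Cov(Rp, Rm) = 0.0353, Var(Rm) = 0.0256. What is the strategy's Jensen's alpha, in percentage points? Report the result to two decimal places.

1.43

β = Cov / Var = 0.0353 / 0.0256 = 1.3789
E[R] = Rf + β(Rm − Rf) = 2.9% + 1.3789 × (18.4% − 2.9%) = 24.2730%
α = Rp − E[R] = 25.7% − 24.2730% = 1.4270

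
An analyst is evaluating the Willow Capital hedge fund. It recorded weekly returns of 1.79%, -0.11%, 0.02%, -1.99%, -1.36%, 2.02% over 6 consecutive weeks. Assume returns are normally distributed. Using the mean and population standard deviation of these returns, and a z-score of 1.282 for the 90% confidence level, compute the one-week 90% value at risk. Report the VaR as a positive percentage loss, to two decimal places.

μ = (1.79 − 0.11 + 0.02 − 1.99 − 1.36 + 2.02) / 6 = 0.0617%
Σ(r − μ)² = 13.0839; population σ = √(13.0839/6) = 1.4767%
VaR = −(μ − z·σ) = −(0.0617 − 1.282 × 1.4767) = −(-1.8314) = 1.8314%

1.83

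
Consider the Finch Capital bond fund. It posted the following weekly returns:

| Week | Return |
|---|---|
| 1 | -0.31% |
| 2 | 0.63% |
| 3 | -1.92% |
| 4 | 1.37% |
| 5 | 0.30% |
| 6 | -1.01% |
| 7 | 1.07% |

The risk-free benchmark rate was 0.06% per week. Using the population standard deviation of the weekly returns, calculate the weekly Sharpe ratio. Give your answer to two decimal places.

r̄ = (-0.31 + 0.63 − 1.92 + 1.37 + 0.3 − 1.01 + 1.07) / 7 = 0.0186%
Σ(r − r̄)² = (-0.31 − 0.0186)² + (0.63 − 0.0186)² + (-1.92 − 0.0186)² + … = 8.3089
σ = √[8.3089 / 7] = 1.0895%
Sharpe = (r̄ − rf) / σ = (0.0186 − 0.06) / 1.0895 = -0.0414 / 1.0895 = -0.0380

-0.04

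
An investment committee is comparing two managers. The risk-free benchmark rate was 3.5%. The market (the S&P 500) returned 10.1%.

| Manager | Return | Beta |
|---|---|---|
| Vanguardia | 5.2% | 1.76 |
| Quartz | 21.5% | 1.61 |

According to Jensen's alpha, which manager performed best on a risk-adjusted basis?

Vanguardia: α = 5.2% − [3.5% + 1.76 × (10.1% − 3.5%)] = -9.916
Quartz: α = 21.5% − [3.5% + 1.61 × (10.1% − 3.5%)] = 7.374
Highest: Quartz (7.374).

Quartz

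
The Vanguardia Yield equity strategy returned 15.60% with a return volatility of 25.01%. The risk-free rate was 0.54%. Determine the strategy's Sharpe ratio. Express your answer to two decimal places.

0.60

Sharpe = (Rp − Rf) / σp = (15.60% − 0.54%) / 25.01% = 15.06% / 25.01% = 0.6022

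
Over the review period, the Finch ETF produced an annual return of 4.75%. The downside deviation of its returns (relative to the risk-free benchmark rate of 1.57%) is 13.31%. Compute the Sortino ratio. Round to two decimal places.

0.24

Sortino = (Rp − Rf) / σd = (4.75% − 1.57%) / 13.31% = 3.18% / 13.31% = 0.2389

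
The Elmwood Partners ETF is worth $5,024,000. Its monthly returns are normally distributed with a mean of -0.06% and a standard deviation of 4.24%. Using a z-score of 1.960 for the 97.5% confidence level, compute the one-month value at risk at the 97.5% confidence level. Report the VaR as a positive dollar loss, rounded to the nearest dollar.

$420,529

Return at the 97.5% tail: μ − z·σ = -0.06% − 1.960 × 4.24% = -0.06 − 8.3104 = -8.3704%
VaR = −(-8.3704%) × $5,024,000 = 8.3704% × $5,024,000 = $420,529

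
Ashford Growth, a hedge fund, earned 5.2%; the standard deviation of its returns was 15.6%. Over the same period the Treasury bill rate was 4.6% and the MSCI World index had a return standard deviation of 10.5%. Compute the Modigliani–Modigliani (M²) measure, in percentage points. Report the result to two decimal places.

5.00

Sharpe = (Rp − Rf) / σp = (5.2% − 4.6%) / 15.6% = 0.0385
M² = Rf + Sharpe × σm = 4.6% + 0.0385 × 10.5% = 5.0043%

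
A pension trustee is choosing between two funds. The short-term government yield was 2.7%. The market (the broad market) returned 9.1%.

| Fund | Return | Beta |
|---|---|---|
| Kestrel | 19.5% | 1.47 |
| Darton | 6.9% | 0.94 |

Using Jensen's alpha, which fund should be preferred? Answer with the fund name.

Kestrel

Kestrel: α = 19.5% − [2.7% + 1.47 × (9.1% − 2.7%)] = 7.392
Darton: α = 6.9% − [2.7% + 0.94 × (9.1% − 2.7%)] = -1.816
Highest: Kestrel (7.392).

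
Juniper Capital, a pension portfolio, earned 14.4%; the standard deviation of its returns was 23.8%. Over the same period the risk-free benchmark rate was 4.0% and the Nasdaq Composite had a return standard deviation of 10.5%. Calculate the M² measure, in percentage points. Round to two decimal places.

8.59

Sharpe = (Rp − Rf) / σp = (14.4% − 4.0%) / 23.8% = 0.4370
M² = Rf + Sharpe × σm = 4.0% + 0.4370 × 10.5% = 8.5885%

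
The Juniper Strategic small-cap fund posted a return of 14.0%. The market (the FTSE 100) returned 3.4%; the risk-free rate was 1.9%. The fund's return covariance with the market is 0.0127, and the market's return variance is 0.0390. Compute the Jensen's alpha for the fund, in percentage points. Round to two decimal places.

β = Cov / Var = 0.0127 / 0.0390 = 0.3256
E[R] = Rf + β(Rm − Rf) = 1.9% + 0.3256 × (3.4% − 1.9%) = 2.3884%
α = Rp − E[R] = 14.0% − 2.3884% = 11.6116

11.61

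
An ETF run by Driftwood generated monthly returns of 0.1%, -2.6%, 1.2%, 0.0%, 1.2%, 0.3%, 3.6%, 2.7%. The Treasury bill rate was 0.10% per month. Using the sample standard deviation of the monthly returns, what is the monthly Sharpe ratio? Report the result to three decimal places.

r̄ = (0.1 − 2.6 + 1.2 + 0 + 1.2 + 0.3 + 3.6 + 2.7) / 8 = 0.8125%
Σ(r − r̄)² = 24.7088; sample σ = √(24.7088/7) = 1.8788%
Sharpe = (r̄ − rf) / σ = (0.8125 − 0.1) / 1.8788 = 0.7125 / 1.8788 = 0.3792

0.379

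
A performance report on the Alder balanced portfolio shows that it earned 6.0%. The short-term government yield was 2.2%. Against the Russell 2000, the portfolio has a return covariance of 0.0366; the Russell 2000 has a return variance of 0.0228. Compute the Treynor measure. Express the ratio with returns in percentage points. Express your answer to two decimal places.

β = Cov / Var = 0.0366 / 0.0228 = 1.6053
Treynor = (Rp − Rf) / β = (6.0% − 2.2%) / 1.6053 = 3.80 / 1.6053 = 2.3672

2.37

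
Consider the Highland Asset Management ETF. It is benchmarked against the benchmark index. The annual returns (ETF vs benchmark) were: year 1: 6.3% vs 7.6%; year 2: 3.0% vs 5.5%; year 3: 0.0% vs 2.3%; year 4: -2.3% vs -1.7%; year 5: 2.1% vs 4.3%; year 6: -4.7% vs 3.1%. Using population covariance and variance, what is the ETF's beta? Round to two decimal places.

0.94

r̄p = 0.7333%,  r̄m = 3.5167%
Cov = Σ(rp − r̄p)(rm − r̄m) / 6 = 7.8794
Var(rm) = Σ(rm − r̄m)² / 6 = 8.3481
β = Cov / Var = 7.8794 / 8.3481 = 0.9439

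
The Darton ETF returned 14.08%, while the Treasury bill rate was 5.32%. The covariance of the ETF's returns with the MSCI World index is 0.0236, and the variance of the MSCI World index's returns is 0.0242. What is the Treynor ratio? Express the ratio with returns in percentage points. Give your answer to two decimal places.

β = Cov / Var = 0.0236 / 0.0242 = 0.9752
Treynor = (Rp − Rf) / β = (14.08% − 5.32%) / 0.9752 = 8.76 / 0.9752 = 8.9828

8.98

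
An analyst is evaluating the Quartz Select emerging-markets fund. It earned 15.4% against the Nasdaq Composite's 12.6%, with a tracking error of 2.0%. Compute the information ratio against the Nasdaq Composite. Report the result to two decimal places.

1.40

IR = (Rp − Rb) / TE = (15.4% − 12.6%) / 2.0% = 2.80% / 2.0% = 1.4000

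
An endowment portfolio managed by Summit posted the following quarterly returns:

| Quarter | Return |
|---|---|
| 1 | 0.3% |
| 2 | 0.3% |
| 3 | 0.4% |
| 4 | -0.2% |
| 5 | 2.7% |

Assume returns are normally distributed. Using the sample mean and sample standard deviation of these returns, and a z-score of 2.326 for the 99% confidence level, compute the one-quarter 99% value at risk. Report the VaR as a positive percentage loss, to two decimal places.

1.96

r̄ = (0.3 + 0.3 + 0.4 − 0.2 + 2.7) / 5 = 0.7000%
Σ(r − r̄)² = 5.2200; sample σ = √(5.2200/4) = 1.1424%
VaR = −(r̄ − z·σ) = −(0.7000 − 2.326 × 1.1424) = −(-1.9572) = 1.9572%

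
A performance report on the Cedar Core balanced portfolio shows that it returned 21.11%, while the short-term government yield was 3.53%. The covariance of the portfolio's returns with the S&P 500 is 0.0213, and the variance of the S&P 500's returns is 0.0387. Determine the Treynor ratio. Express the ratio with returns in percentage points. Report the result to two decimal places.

β = Cov / Var = 0.0213 / 0.0387 = 0.5504
Treynor = (Rp − Rf) / β = (21.11% − 3.53%) / 0.5504 = 17.58 / 0.5504 = 31.9404

31.94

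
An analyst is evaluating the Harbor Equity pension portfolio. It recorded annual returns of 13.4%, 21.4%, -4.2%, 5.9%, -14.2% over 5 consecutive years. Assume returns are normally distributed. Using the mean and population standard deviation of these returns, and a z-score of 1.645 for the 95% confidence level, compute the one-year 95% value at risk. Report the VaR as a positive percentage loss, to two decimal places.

16.25

r̄ = (13.4 + 21.4 − 4.2 + 5.9 − 14.2) / 5 = 22.30 / 5 = 4.4600%
Population std dev = √[792.1520 / 5] = 12.5869%
VaR = −(r̄ − z·σ) = −(4.4600 − 1.645 × 12.5869) = −(-16.2455) = 16.2455%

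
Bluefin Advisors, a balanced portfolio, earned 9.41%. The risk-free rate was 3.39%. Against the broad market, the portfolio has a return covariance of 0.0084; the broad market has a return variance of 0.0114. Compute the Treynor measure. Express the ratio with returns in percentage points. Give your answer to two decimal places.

β = Cov / Var = 0.0084 / 0.0114 = 0.7368
Treynor = (Rp − Rf) / β = (9.41% − 3.39%) / 0.7368 = 6.02 / 0.7368 = 8.1705

8.17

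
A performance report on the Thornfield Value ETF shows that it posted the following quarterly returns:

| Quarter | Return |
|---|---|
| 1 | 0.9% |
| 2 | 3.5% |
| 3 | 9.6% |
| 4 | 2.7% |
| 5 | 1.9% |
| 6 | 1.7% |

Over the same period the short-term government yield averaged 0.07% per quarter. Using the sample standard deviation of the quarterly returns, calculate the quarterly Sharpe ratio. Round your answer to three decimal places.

1.044

Mean return r̄ = 20.30 / 6 = 3.3833%
Σ(r − r̄)² = (0.9 − 3.3833)² + (3.5 − 3.3833)² + … = 50.3283
sample σ = √(50.3283 / 5) = √10.0657 = 3.1726%
Sharpe = (r̄ − rf) / σ = (3.3833 − 0.07) / 3.1726 = 3.3133 / 3.1726 = 1.0443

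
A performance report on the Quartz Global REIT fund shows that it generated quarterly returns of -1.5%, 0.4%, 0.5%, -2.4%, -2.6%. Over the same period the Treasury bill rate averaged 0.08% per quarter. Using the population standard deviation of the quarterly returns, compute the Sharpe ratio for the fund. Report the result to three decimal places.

r̄ = (-1.5 + 0.4 + 0.5 − 2.4 − 2.6) / 5 = -1.1200%
Σ(r − r̄)² = (-1.5 − (-1.1200))² + (0.4 − (-1.1200))² + … = 8.9080
σ = √[8.9080 / 5] = 1.3348%
Sharpe = (r̄ − rf) / σ = (-1.1200 − 0.08) / 1.3348 = -1.2000 / 1.3348 = -0.8990

-0.899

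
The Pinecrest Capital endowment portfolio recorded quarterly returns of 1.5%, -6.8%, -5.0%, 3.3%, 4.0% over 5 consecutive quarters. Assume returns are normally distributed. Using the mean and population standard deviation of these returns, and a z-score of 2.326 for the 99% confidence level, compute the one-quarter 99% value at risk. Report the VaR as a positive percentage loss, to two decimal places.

μ = (1.5 − 6.8 − 5 + 3.3 + 4) / 5 = -3.00 / 5 = -0.6000%
Population std dev = √[98.5800 / 5] = 4.4403%
VaR = −(μ − z·σ) = −(-0.6000 − 2.326 × 4.4403) = −(-10.9281) = 10.9281%

10.93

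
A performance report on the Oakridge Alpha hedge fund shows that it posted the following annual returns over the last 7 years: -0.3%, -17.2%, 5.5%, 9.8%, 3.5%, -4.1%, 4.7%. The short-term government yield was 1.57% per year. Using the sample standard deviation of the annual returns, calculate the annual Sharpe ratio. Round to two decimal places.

-0.15

Mean return r̄ = 1.90 / 7 = 0.2714%
Σ(r − r̄)² = (-0.3 − 0.2714)² + (-17.2 − 0.2714)² + … = 472.8543
sample σ = √(472.8543 / 6) = √78.8091 = 8.8774%
Sharpe = (r̄ − rf) / σ = (0.2714 − 1.57) / 8.8774 = -1.2986 / 8.8774 = -0.1463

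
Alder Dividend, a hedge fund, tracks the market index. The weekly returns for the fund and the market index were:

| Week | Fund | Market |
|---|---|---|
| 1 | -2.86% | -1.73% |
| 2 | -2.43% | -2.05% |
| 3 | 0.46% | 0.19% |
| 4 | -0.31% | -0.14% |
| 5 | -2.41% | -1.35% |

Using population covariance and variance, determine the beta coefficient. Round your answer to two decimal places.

r̄p = -1.5100%,  r̄m = -1.0160%
Cov = Σ(rp − r̄p)(rm − r̄m) / 5 = 1.1286
Var(rm) = Σ(rm − r̄m)² / 5 = 0.7825
β = Cov / Var = 1.1286 / 0.7825 = 1.4423

1.44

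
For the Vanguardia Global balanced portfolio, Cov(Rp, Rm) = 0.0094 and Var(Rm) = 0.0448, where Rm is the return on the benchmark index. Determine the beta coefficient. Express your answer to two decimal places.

0.21

β = Cov(Rp, Rm) / Var(Rm) = 0.0094 / 0.0448 = 0.2098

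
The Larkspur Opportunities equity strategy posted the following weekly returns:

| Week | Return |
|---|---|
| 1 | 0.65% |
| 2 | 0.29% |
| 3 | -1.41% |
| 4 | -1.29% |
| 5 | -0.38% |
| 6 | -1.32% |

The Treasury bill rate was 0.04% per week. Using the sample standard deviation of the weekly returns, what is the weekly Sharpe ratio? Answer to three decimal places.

-0.685

r̄ = (0.65 + 0.29 − 1.41 − 1.29 − 0.38 − 1.32) / 6 = -0.5767%
Sample std dev = √[4.0503 / 5] = 0.9000%
Sharpe = (r̄ − rf) / σ = (-0.5767 − 0.04) / 0.9000 = -0.6167 / 0.9000 = -0.6852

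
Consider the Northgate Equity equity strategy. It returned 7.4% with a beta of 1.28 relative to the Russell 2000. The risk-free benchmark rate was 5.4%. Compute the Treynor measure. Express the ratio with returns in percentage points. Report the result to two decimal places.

Treynor = (Rp − Rf) / β = (7.4% − 5.4%) / 1.28 = 2.00 / 1.28 = 1.5625

1.56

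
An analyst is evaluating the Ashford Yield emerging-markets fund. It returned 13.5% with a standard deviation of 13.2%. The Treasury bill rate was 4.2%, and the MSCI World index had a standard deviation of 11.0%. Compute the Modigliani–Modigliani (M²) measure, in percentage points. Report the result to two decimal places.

Sharpe = (Rp − Rf) / σp = (13.5% − 4.2%) / 13.2% = 0.7045
M² = Rf + Sharpe × σm = 4.2% + 0.7045 × 11.0% = 11.9495%

11.95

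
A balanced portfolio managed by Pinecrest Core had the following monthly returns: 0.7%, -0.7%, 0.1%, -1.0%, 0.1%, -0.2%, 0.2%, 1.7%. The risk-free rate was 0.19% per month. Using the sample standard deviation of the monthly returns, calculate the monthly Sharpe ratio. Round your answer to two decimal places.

-0.09

Mean return μ = 0.90 / 8 = 0.1125%
Sample std dev = √[4.8688 / 7] = 0.8340%
Sharpe = (μ − rf) / σ = (0.1125 − 0.19) / 0.8340 = -0.0775 / 0.8340 = -0.0929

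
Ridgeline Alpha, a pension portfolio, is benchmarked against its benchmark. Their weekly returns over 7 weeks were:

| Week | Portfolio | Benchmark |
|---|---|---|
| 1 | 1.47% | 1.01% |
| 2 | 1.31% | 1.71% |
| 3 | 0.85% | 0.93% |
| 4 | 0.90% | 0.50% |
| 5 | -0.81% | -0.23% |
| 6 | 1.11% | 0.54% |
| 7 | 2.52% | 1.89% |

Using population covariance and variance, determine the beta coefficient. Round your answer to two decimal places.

r̄p = 1.0500%,  r̄m = 0.9071%
Cov = Σ(rp − r̄p)(rm − r̄m) / 7 = 0.5495
Var(rm) = Σ(rm − r̄m)² / 7 = 0.4593
β = Cov / Var = 0.5495 / 0.4593 = 1.1964

1.20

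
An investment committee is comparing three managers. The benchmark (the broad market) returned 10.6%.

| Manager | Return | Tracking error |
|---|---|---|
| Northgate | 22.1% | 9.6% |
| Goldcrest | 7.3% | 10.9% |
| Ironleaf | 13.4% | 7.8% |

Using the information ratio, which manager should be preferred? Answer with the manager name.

Northgate: IR = (22.1% − 10.6%) / 9.6% = 1.198
Goldcrest: IR = (7.3% − 10.6%) / 10.9% = -0.303
Ironleaf: IR = (13.4% − 10.6%) / 7.8% = 0.359
Highest: Northgate (1.198).

Northgate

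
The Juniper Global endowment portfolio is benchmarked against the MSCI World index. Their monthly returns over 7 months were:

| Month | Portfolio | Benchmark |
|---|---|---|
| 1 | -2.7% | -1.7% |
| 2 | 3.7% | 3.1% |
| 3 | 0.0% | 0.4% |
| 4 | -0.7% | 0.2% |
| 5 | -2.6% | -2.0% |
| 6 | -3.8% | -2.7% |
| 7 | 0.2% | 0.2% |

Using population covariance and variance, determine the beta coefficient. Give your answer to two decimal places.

1.27

r̄p = -0.8429%,  r̄m = -0.3571%
Cov = Σ(rp − r̄p)(rm − r̄m) / 7 = 4.1876
Var(rm) = Σ(rm − r̄m)² / 7 = 3.3053
β = Cov / Var = 4.1876 / 3.3053 = 1.2669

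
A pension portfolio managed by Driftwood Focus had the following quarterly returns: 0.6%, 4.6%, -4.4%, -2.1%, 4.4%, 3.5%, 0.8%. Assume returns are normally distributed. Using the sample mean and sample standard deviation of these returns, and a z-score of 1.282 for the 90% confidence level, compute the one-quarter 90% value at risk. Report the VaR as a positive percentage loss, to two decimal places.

3.31

r̄ = (0.6 + 4.6 − 4.4 − 2.1 + 4.4 + 3.5 + 0.8) / 7 = 1.0571%
Σ(r − r̄)² = (0.6 − 1.0571)² + (4.6 − 1.0571)² + … = 69.7171
σ = √[69.7171 / 6] = 3.4087%
VaR = −(r̄ − z·σ) = −(1.0571 − 1.282 × 3.4087) = −(-3.3129) = 3.3129%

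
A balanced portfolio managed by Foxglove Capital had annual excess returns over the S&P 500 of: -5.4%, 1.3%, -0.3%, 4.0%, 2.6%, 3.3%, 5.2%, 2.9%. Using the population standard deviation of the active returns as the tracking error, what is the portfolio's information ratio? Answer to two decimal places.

0.55

μ = (-5.4 + 1.3 − 0.3 + 4 + 2.6 + 3.3 + 5.2 + 2.9) / 8 = 13.60 / 8 = 1.7000%
Σ(r − μ)² = (-5.4 − 1.7000)² + (1.3 − 1.7000)² + (-0.3 − 1.7000)² + … = 76.9200
population σ = √(76.9200 / 8) = √9.6150 = 3.1008%
IR = μ / tracking error = 1.7000 / 3.1008 = 0.5482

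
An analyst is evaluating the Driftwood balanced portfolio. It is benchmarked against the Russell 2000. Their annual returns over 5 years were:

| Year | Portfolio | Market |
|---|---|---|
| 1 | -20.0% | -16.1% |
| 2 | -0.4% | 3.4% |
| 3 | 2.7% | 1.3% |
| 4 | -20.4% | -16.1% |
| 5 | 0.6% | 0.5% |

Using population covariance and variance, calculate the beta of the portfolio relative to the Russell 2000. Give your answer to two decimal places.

r̄p = -7.5000%,  r̄m = -5.4000%
Cov = Σ(rp − r̄p)(rm − r̄m) / 5 = 90.0780
Var(rm) = Σ(rm − r̄m)² / 5 = 77.2240
β = Cov / Var = 90.0780 / 77.2240 = 1.1665

1.17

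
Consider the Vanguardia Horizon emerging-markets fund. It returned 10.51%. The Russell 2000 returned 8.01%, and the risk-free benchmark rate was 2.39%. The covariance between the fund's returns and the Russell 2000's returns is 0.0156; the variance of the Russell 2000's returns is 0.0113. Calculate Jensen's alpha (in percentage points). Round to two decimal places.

β = Cov / Var = 0.0156 / 0.0113 = 1.3805
E[R] = Rf + β(Rm − Rf) = 2.39% + 1.3805 × (8.01% − 2.39%) = 10.1484%
α = Rp − E[R] = 10.51% − 10.1484% = 0.3616

0.36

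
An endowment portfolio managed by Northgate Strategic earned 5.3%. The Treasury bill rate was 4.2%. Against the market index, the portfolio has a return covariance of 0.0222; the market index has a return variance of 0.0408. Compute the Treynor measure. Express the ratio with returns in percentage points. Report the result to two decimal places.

2.02

β = Cov / Var = 0.0222 / 0.0408 = 0.5441
Treynor = (Rp − Rf) / β = (5.3% − 4.2%) / 0.5441 = 1.10 / 0.5441 = 2.0217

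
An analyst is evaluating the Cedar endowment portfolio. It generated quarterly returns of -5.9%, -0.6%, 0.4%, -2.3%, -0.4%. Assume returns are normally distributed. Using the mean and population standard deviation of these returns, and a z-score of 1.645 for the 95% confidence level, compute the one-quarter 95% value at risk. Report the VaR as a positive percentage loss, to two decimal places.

r̄ = (-5.9 − 0.6 + 0.4 − 2.3 − 0.4) / 5 = -1.7600%
Σ(r − r̄)² = 25.2920; population σ = √(25.2920/5) = 2.2491%
VaR = −(r̄ − z·σ) = −(-1.7600 − 1.645 × 2.2491) = −(-5.4598) = 5.4598%

5.46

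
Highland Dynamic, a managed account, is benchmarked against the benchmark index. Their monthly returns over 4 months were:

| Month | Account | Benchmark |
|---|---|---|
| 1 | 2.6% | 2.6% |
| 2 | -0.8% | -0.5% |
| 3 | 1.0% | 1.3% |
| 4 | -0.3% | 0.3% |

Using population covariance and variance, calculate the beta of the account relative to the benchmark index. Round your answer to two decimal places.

r̄p = 0.6250%,  r̄m = 0.9250%
Cov = Σ(rp − r̄p)(rm − r̄m) / 4 = 1.5144
Var(rm) = Σ(rm − r̄m)² / 4 = 1.3419
β = Cov / Var = 1.5144 / 1.3419 = 1.1285

1.13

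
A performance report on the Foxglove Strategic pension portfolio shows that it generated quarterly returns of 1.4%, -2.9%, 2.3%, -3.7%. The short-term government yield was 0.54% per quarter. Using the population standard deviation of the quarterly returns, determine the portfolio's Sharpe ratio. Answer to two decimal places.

μ = (1.4 − 2.9 + 2.3 − 3.7) / 4 = -2.90 / 4 = -0.7250%
Population σ = √[Σ(r − μ)² / 4] = √[27.2475 / 4] = √6.8119 = 2.6100%
Sharpe = (μ − rf) / σ = (-0.7250 − 0.54) / 2.6100 = -1.2650 / 2.6100 = -0.4847

-0.48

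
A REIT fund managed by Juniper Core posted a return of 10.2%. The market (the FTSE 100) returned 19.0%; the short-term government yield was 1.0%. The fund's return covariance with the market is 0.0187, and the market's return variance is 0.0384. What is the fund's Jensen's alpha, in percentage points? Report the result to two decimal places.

0.43

β = Cov / Var = 0.0187 / 0.0384 = 0.4870
E[R] = Rf + β(Rm − Rf) = 1.0% + 0.4870 × (19.0% − 1.0%) = 9.7660%
α = Rp − E[R] = 10.2% − 9.7660% = 0.4340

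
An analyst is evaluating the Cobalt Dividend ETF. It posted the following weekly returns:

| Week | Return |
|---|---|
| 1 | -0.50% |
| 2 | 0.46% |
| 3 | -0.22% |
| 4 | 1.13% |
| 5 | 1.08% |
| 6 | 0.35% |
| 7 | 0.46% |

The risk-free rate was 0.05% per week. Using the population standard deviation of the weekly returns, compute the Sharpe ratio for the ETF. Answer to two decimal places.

r̄ = (-0.5 + 0.46 − 0.22 + 1.13 + 1.08 + 0.35 + 0.46) / 7 = 0.3943%
Population std dev = √[2.1992 / 7] = 0.5605%
Sharpe = (r̄ − rf) / σ = (0.3943 − 0.05) / 0.5605 = 0.3443 / 0.5605 = 0.6143

0.61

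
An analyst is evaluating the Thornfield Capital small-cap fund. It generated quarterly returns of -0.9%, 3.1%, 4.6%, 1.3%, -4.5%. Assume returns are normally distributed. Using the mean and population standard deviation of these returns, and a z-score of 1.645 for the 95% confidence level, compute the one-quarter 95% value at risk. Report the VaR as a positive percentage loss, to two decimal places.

4.53

r̄ = (-0.9 + 3.1 + 4.6 + 1.3 − 4.5) / 5 = 3.60 / 5 = 0.7200%
Σ(r − r̄)² = (-0.9 − 0.7200)² + (3.1 − 0.7200)² + (4.6 − 0.7200)² + … = 50.9280
σ = √[50.9280 / 5] = 3.1915%
VaR = −(r̄ − z·σ) = −(0.7200 − 1.645 × 3.1915) = −(-4.5300) = 4.5300%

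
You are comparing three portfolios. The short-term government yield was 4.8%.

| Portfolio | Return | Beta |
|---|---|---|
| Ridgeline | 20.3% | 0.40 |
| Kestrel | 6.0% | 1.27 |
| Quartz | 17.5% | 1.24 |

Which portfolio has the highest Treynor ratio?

Ridgeline

Ridgeline: Treynor = (20.3% − 4.8%) / 0.40 = 38.750
Kestrel: Treynor = (6.0% − 4.8%) / 1.27 = 0.945
Quartz: Treynor = (17.5% − 4.8%) / 1.24 = 10.242
Highest: Ridgeline (38.750).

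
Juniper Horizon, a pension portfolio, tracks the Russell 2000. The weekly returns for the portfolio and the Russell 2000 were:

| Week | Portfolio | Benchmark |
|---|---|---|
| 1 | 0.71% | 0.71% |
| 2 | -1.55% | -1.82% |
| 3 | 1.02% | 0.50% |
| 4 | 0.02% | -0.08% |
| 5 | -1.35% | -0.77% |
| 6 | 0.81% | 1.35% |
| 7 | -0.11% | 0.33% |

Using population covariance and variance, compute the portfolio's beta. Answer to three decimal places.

r̄p = -0.0643%,  r̄m = 0.0314%
Cov = Σ(rp − r̄p)(rm − r̄m) / 7 = 0.8492
Var(rm) = Σ(rm − r̄m)² / 7 = 0.9415
β = Cov / Var = 0.8492 / 0.9415 = 0.9020

0.902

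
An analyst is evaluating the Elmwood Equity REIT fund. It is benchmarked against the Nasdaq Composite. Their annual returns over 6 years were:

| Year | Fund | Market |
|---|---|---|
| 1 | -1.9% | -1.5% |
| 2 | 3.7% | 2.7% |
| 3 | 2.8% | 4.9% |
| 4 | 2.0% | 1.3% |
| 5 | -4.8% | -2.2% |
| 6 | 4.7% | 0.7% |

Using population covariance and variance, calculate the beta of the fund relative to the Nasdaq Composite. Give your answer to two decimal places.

r̄p = 1.0833%,  r̄m = 0.9833%
Cov = Σ(rp − r̄p)(rm − r̄m) / 6 = 6.1031
Var(rm) = Σ(rm − r̄m)² / 6 = 5.7947
β = Cov / Var = 6.1031 / 5.7947 = 1.0532

1.05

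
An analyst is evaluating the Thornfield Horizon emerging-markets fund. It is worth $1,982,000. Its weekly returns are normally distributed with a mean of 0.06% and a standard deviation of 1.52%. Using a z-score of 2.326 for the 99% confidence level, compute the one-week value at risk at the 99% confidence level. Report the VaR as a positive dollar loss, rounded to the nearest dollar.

Return at the 99% tail: μ − z·σ = 0.06% − 2.326 × 1.52% = 0.06 − 3.53552 = -3.47552%
VaR = −(-3.47552%) × $1,982,000 = 3.47552% × $1,982,000 = $68,885

$68,885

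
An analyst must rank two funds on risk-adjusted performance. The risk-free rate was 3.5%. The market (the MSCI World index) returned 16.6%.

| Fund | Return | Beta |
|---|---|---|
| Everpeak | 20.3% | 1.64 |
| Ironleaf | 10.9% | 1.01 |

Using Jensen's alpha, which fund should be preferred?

Everpeak: α = 20.3% − [3.5% + 1.64 × (16.6% − 3.5%)] = -4.684
Ironleaf: α = 10.9% − [3.5% + 1.01 × (16.6% − 3.5%)] = -5.831
Highest: Everpeak (-4.684).

Everpeak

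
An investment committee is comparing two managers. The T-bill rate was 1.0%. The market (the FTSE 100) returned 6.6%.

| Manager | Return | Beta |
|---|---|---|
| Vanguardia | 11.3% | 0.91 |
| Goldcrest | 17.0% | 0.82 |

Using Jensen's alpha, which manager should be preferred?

Vanguardia: α = 11.3% − [1.0% + 0.91 × (6.6% − 1.0%)] = 5.204
Goldcrest: α = 17.0% − [1.0% + 0.82 × (6.6% − 1.0%)] = 11.408
Highest: Goldcrest (11.408).

Goldcrest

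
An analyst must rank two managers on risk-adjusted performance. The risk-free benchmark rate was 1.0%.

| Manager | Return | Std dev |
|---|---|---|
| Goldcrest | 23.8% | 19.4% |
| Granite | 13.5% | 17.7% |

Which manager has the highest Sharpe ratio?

Goldcrest

Goldcrest: Sharpe ratio = (23.8% − 1.0%) / 19.4% = 1.175
Granite: Sharpe ratio = (13.5% − 1.0%) / 17.7% = 0.706
Highest: Goldcrest (1.175).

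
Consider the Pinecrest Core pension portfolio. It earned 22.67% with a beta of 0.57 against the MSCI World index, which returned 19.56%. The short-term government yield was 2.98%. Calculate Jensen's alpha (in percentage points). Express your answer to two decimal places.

10.24

CAPM expected return = Rf + β(Rm − Rf) = 2.98% + 0.57 × (19.56% − 2.98%) = 2.98 + 0.57 × 16.58 = 12.4306%
Jensen's α = Rp − E[R] = 22.67% − 12.4306% = 10.2394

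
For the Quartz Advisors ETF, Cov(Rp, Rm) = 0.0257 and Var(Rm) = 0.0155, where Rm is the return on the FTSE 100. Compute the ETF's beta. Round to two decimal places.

1.66

β = Cov(Rp, Rm) / Var(Rm) = 0.0257 / 0.0155 = 1.6581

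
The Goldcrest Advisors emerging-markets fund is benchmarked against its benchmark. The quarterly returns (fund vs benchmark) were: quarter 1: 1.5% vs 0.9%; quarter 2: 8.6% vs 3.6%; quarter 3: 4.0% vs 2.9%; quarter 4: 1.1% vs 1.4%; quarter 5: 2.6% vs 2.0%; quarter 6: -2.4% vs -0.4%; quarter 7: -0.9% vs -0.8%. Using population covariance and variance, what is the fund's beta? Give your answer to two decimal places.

2.06

r̄p = 2.0714%,  r̄m = 1.3714%
Cov = Σ(rp − r̄p)(rm − r̄m) / 7 = 4.6349
Var(rm) = Σ(rm − r̄m)² / 7 = 2.2535
β = Cov / Var = 4.6349 / 2.2535 = 2.0568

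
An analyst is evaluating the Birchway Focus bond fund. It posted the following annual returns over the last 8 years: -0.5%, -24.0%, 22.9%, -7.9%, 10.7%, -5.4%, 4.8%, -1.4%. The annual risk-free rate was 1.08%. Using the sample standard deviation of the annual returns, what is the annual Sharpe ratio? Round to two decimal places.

Mean return r̄ = -0.80 / 8 = -0.1000%
Σ(r − r̄)² = (-0.5 − (-0.1000))² + (-24 − (-0.1000))² + (22.9 − (-0.1000))² + … = 1331.6400
σ = √[1331.6400 / 7] = 13.7925%
Sharpe = (r̄ − rf) / σ = (-0.1000 − 1.08) / 13.7925 = -1.1800 / 13.7925 = -0.0856

-0.09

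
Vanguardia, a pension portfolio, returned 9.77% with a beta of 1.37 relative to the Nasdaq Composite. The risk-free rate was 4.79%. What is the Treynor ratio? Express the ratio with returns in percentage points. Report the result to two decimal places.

3.64

Treynor = (Rp − Rf) / β = (9.77% − 4.79%) / 1.37 = 4.98 / 1.37 = 3.6350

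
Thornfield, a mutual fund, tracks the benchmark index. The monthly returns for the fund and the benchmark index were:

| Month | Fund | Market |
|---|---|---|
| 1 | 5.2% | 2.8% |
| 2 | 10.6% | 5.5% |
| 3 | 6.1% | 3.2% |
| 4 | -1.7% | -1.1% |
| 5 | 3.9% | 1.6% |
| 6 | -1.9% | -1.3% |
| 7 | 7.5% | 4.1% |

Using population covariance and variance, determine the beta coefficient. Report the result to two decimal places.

1.80

r̄p = 4.2429%,  r̄m = 2.1143%
Cov = Σ(rp − r̄p)(rm − r̄m) / 7 = 10.1308
Var(rm) = Σ(rm − r̄m)² / 7 = 5.6155
β = Cov / Var = 10.1308 / 5.6155 = 1.8041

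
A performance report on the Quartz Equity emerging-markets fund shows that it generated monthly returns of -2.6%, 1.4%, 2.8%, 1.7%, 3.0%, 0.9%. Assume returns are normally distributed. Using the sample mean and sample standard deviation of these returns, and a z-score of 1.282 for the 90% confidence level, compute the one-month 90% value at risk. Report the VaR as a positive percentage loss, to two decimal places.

r̄ = (-2.6 + 1.4 + 2.8 + 1.7 + 3 + 0.9) / 6 = 7.20 / 6 = 1.2000%
Sample std dev = √[20.6200 / 5] = 2.0308%
VaR = −(r̄ − z·σ) = −(1.2000 − 1.282 × 2.0308) = −(-1.4035) = 1.4035%

1.40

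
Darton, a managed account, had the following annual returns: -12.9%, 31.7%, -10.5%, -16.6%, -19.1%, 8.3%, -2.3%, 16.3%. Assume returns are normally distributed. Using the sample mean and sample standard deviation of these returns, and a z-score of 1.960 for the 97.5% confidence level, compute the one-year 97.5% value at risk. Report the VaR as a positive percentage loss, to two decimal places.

35.84

μ = (-12.9 + 31.7 − 10.5 − 16.6 − 19.1 + 8.3 − 2.3 + 16.3) / 8 = -5.10 / 8 = -0.6375%
Σ(r − μ)² = (-12.9 − (-0.6375))² + (31.7 − (-0.6375))² + (-10.5 − (-0.6375))² + … = 2258.5388
σ = √[2258.5388 / 7] = 17.9624%
VaR = −(μ − z·σ) = −(-0.6375 − 1.960 × 17.9624) = −(-35.8438) = 35.8438%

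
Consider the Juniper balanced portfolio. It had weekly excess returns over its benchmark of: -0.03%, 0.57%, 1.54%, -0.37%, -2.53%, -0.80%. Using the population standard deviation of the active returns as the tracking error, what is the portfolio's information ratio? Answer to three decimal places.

r̄ = (-0.03 + 0.57 + 1.54 − 0.37 − 2.53 − 0.8) / 6 = -1.620 / 6 = -0.2700%
Σ(r − r̄)² = (-0.03 − (-0.2700))² + (0.57 − (-0.2700))² + (1.54 − (-0.2700))² + … = 9.4378
σ = √[9.4378 / 6] = 1.2542%
IR = r̄ / tracking error = -0.2700 / 1.2542 = -0.2153

-0.215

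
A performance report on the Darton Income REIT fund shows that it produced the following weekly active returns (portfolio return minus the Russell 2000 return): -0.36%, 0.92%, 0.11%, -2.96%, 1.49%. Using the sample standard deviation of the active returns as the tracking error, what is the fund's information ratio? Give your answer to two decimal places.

r̄ = (-0.36 + 0.92 + 0.11 − 2.96 + 1.49) / 5 = -0.1600%
Σ(r − r̄)² = (-0.36 − (-0.1600))² + (0.92 − (-0.1600))² + (0.11 − (-0.1600))² + … = 11.8418
σ = √[11.8418 / 4] = 1.7206%
IR = r̄ / tracking error = -0.1600 / 1.7206 = -0.0930

-0.09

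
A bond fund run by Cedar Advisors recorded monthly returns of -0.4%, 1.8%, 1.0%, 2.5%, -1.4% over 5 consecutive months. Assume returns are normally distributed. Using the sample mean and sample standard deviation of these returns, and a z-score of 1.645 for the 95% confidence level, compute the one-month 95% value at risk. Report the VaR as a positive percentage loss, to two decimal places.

1.92

Mean return r̄ = 3.50 / 5 = 0.7000%
Σ(r − r̄)² = 10.1600; sample σ = √(10.1600/4) = 1.5937%
VaR = −(r̄ − z·σ) = −(0.7000 − 1.645 × 1.5937) = −(-1.9216) = 1.9216%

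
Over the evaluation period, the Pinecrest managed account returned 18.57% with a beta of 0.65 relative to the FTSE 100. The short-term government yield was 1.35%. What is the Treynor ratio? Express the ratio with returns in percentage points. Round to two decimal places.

26.49

Treynor = (Rp − Rf) / β = (18.57% − 1.35%) / 0.65 = 17.22 / 0.65 = 26.4923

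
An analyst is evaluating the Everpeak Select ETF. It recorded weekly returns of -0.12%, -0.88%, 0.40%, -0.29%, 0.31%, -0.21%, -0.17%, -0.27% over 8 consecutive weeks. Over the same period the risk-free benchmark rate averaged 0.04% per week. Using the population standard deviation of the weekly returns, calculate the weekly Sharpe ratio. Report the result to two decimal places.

-0.53

μ = (-0.12 − 0.88 + 0.4 − 0.29 + 0.31 − 0.21 − 0.17 − 0.27) / 8 = -1.230 / 8 = -0.1538%
Σ(r − μ)² = 1.0858; population σ = √(1.0858/8) = 0.3684%
Sharpe = (μ − rf) / σ = (-0.1538 − 0.04) / 0.3684 = -0.1938 / 0.3684 = -0.5261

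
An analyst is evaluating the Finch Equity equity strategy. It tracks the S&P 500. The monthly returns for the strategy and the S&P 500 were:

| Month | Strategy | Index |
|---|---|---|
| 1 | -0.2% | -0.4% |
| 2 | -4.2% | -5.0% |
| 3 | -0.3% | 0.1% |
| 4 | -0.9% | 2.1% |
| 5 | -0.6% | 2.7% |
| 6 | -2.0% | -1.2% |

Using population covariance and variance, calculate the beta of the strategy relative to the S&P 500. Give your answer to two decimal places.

0.47

r̄p = -1.3667%,  r̄m = -0.2833%
Cov = Σ(rp − r̄p)(rm − r̄m) / 6 = 2.9361
Var(rm) = Σ(rm − r̄m)² / 6 = 6.3047
β = Cov / Var = 2.9361 / 6.3047 = 0.4657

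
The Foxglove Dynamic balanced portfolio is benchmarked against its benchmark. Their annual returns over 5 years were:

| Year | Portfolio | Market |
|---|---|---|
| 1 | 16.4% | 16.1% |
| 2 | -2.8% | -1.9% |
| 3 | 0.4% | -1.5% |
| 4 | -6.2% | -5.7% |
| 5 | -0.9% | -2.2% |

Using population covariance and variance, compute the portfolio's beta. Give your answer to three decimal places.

1.006

r̄p = 1.3800%,  r̄m = 0.9600%
Cov = Σ(rp − r̄p)(rm − r̄m) / 5 = 59.8912
Var(rm) = Σ(rm − r̄m)² / 5 = 59.5584
β = Cov / Var = 59.8912 / 59.5584 = 1.0056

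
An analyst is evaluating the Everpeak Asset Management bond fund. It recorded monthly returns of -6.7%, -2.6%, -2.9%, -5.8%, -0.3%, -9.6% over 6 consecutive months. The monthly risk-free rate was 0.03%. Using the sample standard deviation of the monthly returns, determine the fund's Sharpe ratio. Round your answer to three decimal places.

Mean return r̄ = -27.90 / 6 = -4.6500%
Σ(r − r̄)² = (-6.7 − (-4.6500))² + (-2.6 − (-4.6500))² + … = 56.2150
sample σ = √(56.2150 / 5) = √11.2430 = 3.3531%
Sharpe = (r̄ − rf) / σ = (-4.6500 − 0.03) / 3.3531 = -4.6800 / 3.3531 = -1.3957

-1.396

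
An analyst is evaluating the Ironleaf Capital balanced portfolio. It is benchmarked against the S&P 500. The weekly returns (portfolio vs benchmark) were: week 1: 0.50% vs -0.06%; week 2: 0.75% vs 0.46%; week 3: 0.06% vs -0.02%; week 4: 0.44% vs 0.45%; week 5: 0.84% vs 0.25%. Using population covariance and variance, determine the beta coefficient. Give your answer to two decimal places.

r̄p = 0.5180%,  r̄m = 0.2160%
Cov = Σ(rp − r̄p)(rm − r̄m) / 5 = 0.0325
Var(rm) = Σ(rm − r̄m)² / 5 = 0.0495
β = Cov / Var = 0.0325 / 0.0495 = 0.6566

0.66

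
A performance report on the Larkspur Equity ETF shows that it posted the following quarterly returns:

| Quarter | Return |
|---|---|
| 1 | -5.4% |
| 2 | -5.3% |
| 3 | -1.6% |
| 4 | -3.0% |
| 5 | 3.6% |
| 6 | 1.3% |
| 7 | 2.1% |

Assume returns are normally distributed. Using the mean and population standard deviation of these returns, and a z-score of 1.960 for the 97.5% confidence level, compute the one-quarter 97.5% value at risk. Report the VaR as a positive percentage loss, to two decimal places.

r̄ = (-5.4 − 5.3 − 1.6 − 3 + 3.6 + 1.3 + 2.1) / 7 = -8.30 / 7 = -1.1857%
Σ(r − r̄)² = (-5.4 − (-1.1857))² + (-5.3 − (-1.1857))² + (-1.6 − (-1.1857))² + … = 78.0286
population σ = √(78.0286 / 7) = √11.1469 = 3.3387%
VaR = −(r̄ − z·σ) = −(-1.1857 − 1.960 × 3.3387) = −(-7.7296) = 7.7296%

7.73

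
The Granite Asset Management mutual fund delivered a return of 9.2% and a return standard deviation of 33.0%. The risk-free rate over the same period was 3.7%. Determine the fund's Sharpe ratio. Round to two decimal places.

Sharpe = (Rp − Rf) / σp = (9.2% − 3.7%) / 33.0% = 5.50% / 33.0% = 0.1667

0.17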